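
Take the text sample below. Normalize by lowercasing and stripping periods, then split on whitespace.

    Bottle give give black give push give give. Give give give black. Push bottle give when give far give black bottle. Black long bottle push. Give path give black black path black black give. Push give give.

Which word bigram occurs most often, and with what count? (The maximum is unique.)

"give give", 6 times

Bigram frequencies (highest first):
  give give: 6
  give black: 4
  push give: 3
  bottle give: 2
  black give: 2
  give push: 2
  … (16 more, each ≤ 2)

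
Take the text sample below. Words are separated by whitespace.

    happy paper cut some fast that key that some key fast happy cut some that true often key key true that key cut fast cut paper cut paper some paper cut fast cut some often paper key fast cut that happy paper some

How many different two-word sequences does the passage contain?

43 tokens → 42 bigram windows in total.
Repeated bigrams (each contributes count−1 duplicates):
  cut some: 3
  fast cut: 3
  paper cut: 3
  cut fast: 2
  cut paper: 2
  happy paper: 2
  key fast: 2
  paper some: 2
  … (1 more repeated)
12 duplicate windows → 42 − 12 = 30 distinct.

30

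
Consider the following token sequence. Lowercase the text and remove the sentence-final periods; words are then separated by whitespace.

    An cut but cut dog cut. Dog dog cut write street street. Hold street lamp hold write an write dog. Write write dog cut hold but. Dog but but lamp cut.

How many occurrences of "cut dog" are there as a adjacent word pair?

Scanning the 30 overlapping bigram windows for "cut dog":
  position 4–5: cut dog
  position 6–7: cut dog

2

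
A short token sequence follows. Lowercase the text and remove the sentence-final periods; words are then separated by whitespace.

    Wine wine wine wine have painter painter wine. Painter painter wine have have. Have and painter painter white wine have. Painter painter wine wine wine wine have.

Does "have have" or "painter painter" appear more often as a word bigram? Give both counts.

"painter painter" (4 vs 2)

"have have": 2 occurrences
"painter painter": 4 occurrences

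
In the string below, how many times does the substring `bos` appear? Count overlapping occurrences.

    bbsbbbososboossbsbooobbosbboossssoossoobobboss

Sliding a length-3 window over the 46 characters (44 positions):
  position 6–8: bos
  position 23–25: bos
  position 43–45: bos

3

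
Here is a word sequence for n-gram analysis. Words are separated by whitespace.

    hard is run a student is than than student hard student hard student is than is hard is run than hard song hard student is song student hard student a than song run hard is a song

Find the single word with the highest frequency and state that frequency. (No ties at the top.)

Unigram frequencies (highest first):
  hard: 8
  is: 7
  student: 7
  than: 5
  song: 4
  run: 3
  … (1 more, each ≤ 3)

"hard", 8 times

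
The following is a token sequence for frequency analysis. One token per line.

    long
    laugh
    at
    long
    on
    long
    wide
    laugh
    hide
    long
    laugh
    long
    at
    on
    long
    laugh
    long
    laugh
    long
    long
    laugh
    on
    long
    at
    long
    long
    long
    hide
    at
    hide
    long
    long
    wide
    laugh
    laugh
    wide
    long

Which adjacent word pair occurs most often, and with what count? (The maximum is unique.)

Bigram frequencies (highest first):
  long laugh: 5
  long long: 4
  on long: 3
  laugh long: 3
  at long: 2
  long wide: 2
  … (14 more, each ≤ 2)

"long laugh", 5 times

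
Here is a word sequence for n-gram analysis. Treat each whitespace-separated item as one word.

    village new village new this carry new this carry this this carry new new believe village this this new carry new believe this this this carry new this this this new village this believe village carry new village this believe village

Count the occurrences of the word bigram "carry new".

Scanning the 40 overlapping bigram windows for "carry new":
  position 6–7: carry new
  position 12–13: carry new
  position 20–21: carry new
  position 26–27: carry new
  position 36–37: carry new

5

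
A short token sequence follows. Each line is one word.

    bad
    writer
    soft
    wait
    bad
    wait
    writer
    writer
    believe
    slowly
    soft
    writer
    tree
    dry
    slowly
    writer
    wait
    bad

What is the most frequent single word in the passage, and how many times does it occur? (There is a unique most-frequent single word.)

Unigram frequencies (highest first):
  writer: 5
  bad: 3
  wait: 3
  soft: 2
  slowly: 2
  believe: 1
  … (2 more, each ≤ 1)

"writer", 5 times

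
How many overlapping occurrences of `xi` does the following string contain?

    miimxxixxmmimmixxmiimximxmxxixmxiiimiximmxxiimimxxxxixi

8

Sliding a length-2 window over the 55 characters (54 positions):
  position 6–7: xi
  position 22–23: xi
  position 28–29: xi
  position 32–33: xi
  position 38–39: xi
  position 43–44: xi
  position 52–53: xi
  position 54–55: xi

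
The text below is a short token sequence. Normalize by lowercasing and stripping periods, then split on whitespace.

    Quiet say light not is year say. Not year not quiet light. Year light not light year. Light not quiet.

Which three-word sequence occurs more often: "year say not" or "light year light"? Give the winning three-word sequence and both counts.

"light year light" (2 vs 1)

"year say not": 1 occurrence
"light year light": 2 occurrences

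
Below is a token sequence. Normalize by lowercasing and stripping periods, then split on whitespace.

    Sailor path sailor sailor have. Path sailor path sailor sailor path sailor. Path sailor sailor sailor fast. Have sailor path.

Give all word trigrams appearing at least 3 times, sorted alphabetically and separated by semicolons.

Trigram counts meeting the condition (at least 3 times):
  path sailor sailor: 3
  sailor path sailor: 4

path sailor sailor; sailor path sailor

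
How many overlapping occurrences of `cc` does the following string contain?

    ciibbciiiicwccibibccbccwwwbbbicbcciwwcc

Sliding a length-2 window over the 39 characters (38 positions):
  position 13–14: cc
  position 19–20: cc
  position 22–23: cc
  position 33–34: cc
  position 38–39: cc

5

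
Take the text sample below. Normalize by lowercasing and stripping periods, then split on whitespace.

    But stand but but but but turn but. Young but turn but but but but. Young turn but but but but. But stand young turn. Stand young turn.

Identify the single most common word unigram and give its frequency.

Unigram frequencies (highest first):
  but: 16
  turn: 5
  young: 4
  stand: 3

"but", 16 times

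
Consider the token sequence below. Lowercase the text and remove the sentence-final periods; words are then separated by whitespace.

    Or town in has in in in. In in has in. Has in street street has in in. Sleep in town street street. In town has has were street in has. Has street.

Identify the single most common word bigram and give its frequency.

Bigram frequencies (highest first):
  in in: 5
  in has: 4
  has in: 4
  street street: 2
  in town: 2
  street in: 2
  … (12 more, each ≤ 2)

"in in", 5 times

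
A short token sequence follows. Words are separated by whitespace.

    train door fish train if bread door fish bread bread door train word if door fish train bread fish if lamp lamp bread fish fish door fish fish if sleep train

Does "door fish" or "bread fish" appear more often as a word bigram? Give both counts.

"door fish": 4 occurrences
"bread fish": 2 occurrences

"door fish" (4 vs 2)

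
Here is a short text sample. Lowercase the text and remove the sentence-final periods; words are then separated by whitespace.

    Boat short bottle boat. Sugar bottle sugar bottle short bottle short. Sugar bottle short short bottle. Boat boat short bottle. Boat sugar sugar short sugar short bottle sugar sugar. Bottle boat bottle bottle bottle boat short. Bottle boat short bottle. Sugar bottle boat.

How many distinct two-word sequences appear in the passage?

43 tokens → 42 bigram windows in total.
Repeated bigrams (each contributes count−1 duplicates):
  bottle boat: 7
  short bottle: 7
  sugar bottle: 5
  boat short: 4
  bottle short: 3
  bottle sugar: 3
  boat sugar: 2
  bottle bottle: 2
  … (3 more repeated)
28 duplicate windows → 42 − 28 = 14 distinct.

14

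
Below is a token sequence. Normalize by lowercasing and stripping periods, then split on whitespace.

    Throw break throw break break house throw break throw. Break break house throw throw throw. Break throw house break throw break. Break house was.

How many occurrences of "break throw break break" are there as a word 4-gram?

Scanning the 21 overlapping 4-gram windows for "break throw break break":
  position 2–5: break throw break break
  position 8–11: break throw break break
  position 19–22: break throw break break

3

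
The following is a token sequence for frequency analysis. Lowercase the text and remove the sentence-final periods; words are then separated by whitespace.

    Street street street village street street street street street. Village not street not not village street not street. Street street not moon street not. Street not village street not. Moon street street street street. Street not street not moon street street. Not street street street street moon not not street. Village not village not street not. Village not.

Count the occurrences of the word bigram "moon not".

1

Scanning the 57 overlapping bigram windows for "moon not":
  position 47–48: moon not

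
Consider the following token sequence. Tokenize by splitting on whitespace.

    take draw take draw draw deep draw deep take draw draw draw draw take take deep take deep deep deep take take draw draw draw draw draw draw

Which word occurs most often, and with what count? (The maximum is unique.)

Unigram frequencies (highest first):
  draw: 14
  take: 8
  deep: 6

"draw", 14 times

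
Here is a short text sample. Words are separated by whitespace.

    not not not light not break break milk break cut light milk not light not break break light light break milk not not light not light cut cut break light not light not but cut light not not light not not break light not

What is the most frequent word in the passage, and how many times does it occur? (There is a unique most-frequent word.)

"not", 16 times

Unigram frequencies (highest first):
  not: 16
  light: 12
  break: 8
  cut: 4
  milk: 3
  but: 1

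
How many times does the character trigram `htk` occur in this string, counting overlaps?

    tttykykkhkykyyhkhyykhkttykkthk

0

Sliding a length-3 window over the 30 characters (28 positions):
  (no match at any position)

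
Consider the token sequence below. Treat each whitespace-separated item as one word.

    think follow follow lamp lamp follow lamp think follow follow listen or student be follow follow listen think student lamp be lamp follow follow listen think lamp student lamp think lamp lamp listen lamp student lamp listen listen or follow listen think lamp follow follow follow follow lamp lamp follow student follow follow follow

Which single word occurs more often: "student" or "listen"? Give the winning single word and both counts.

"student": 5 occurrences
"listen": 7 occurrences

"listen" (7 vs 5)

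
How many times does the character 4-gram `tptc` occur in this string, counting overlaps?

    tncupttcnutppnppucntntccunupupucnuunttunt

0

Sliding a length-4 window over the 41 characters (38 positions):
  (no match at any position)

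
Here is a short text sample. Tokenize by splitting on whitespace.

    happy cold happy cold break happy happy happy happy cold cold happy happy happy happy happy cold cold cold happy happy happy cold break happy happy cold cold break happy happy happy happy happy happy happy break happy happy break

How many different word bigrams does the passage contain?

40 tokens → 39 bigram windows in total.
Repeated bigrams (each contributes count−1 duplicates):
  happy happy: 17
  happy cold: 6
  break happy: 4
  cold cold: 4
  cold break: 3
  cold happy: 3
  happy break: 2
32 duplicate windows → 39 − 32 = 7 distinct.

7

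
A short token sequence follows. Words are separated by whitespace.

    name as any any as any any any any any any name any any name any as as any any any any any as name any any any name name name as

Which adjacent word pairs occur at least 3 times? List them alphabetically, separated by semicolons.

any any; any as; any name; as any; name any

Bigram counts meeting the condition (at least 3 times):
  any any: 13
  any as: 3
  any name: 3
  as any: 3
  name any: 3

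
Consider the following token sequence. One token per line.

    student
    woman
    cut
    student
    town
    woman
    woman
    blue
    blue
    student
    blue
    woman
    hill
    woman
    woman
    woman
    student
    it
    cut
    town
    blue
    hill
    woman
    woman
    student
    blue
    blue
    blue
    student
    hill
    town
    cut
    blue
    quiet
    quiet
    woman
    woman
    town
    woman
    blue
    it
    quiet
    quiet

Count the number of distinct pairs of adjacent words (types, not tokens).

29

43 tokens → 42 bigram windows in total.
Repeated bigrams (each contributes count−1 duplicates):
  woman woman: 5
  blue blue: 3
  blue student: 2
  hill woman: 2
  quiet quiet: 2
  student blue: 2
  town woman: 2
  woman blue: 2
  … (1 more repeated)
13 duplicate windows → 42 − 13 = 29 distinct.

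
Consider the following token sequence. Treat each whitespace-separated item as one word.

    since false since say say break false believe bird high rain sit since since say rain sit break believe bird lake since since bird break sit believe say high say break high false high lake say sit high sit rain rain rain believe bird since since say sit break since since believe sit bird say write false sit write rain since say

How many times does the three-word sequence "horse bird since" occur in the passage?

0

Scanning the 60 overlapping trigram windows for "horse bird since":
  (none found)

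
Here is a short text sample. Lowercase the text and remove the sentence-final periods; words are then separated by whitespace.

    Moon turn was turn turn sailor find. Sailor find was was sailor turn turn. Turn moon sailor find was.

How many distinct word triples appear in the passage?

19 tokens → 17 trigram windows in total.
Repeated trigrams (each contributes count−1 duplicates):
  sailor find was: 2
1 duplicate windows → 17 − 1 = 16 distinct.

16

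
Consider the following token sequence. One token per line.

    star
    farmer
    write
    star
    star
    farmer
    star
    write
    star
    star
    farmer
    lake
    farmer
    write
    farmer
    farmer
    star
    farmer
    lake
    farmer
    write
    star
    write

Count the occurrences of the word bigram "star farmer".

4

Scanning the 22 overlapping bigram windows for "star farmer":
  position 1–2: star farmer
  position 5–6: star farmer
  position 10–11: star farmer
  position 17–18: star farmer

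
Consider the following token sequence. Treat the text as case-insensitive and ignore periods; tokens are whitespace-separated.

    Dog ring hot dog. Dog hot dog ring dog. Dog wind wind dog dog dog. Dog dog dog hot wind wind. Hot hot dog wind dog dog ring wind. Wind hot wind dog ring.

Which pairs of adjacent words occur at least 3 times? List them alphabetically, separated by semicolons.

dog dog; dog ring; hot dog; wind dog; wind wind

Bigram counts meeting the condition (at least 3 times):
  dog dog: 8
  dog ring: 4
  hot dog: 3
  wind dog: 3
  wind wind: 3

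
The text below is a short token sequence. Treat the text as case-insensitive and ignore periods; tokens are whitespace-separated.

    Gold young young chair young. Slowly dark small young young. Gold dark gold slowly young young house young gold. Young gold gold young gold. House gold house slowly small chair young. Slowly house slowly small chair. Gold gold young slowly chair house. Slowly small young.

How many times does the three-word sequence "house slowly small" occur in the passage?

Scanning the 43 overlapping trigram windows for "house slowly small":
  position 27–29: house slowly small
  position 33–35: house slowly small
  position 42–44: house slowly small

3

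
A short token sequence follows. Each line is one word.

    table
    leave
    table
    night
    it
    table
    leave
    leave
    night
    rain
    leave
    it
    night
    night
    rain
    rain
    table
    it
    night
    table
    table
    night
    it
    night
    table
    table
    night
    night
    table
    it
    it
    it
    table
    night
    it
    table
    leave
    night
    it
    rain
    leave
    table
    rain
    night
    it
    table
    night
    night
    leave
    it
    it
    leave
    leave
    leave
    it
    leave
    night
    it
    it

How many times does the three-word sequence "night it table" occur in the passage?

3

Scanning the 57 overlapping trigram windows for "night it table":
  position 4–6: night it table
  position 34–36: night it table
  position 44–46: night it table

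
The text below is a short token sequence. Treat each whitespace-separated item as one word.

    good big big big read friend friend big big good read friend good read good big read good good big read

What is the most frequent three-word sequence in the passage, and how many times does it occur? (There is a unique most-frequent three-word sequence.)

"good big read", 2 times

Trigram frequencies (highest first):
  good big read: 2
  good big big: 1
  big big big: 1
  big big read: 1
  big read friend: 1
  read friend friend: 1
  … (12 more, each ≤ 1)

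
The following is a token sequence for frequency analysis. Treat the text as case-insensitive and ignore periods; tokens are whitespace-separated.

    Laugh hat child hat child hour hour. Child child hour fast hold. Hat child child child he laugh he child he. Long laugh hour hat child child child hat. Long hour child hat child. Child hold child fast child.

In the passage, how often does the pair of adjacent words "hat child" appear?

Scanning the 38 overlapping bigram windows for "hat child":
  position 2–3: hat child
  position 4–5: hat child
  position 13–14: hat child
  position 25–26: hat child
  position 33–34: hat child

5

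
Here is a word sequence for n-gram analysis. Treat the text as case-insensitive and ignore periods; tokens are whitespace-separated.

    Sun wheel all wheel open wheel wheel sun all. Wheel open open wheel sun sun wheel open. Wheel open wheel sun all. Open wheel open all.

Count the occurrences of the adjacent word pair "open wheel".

Scanning the 25 overlapping bigram windows for "open wheel":
  position 5–6: open wheel
  position 12–13: open wheel
  position 17–18: open wheel
  position 19–20: open wheel
  position 23–24: open wheel

5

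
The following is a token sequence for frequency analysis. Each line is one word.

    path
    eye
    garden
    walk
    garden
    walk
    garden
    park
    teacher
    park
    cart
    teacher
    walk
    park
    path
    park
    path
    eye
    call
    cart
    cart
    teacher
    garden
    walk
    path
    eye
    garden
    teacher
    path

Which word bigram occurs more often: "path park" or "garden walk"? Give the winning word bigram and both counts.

"garden walk" (3 vs 1)

"path park": 1 occurrence
"garden walk": 3 occurrences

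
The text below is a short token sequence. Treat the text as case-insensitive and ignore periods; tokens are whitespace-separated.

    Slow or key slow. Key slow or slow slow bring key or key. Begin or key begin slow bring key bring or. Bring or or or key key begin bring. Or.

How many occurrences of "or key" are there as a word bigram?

Scanning the 30 overlapping bigram windows for "or key":
  position 2–3: or key
  position 12–13: or key
  position 15–16: or key
  position 26–27: or key

4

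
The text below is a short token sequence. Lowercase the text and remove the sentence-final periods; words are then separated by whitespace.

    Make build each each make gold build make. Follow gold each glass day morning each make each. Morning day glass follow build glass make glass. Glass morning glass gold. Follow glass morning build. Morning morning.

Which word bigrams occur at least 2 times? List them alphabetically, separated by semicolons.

each make; glass morning

Bigram counts meeting the condition (at least 2 times):
  each make: 2
  glass morning: 2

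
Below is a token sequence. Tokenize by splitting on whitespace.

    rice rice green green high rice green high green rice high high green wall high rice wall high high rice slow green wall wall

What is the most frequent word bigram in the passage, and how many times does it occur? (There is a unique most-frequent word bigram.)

Bigram frequencies (highest first):
  high rice: 3
  rice green: 2
  green high: 2
  high green: 2
  high high: 2
  green wall: 2
  … (9 more, each ≤ 2)

"high rice", 3 times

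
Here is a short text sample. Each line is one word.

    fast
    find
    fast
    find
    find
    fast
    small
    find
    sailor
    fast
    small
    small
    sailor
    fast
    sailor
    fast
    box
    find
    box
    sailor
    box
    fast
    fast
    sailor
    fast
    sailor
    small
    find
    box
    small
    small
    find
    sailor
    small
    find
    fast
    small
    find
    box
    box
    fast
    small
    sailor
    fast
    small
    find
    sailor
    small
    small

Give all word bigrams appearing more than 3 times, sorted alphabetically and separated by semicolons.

fast small; sailor fast; small find

Bigram counts meeting the condition (more than 3 times):
  fast small: 5
  sailor fast: 5
  small find: 6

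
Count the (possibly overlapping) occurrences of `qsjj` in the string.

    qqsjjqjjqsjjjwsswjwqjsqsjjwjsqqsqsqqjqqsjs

Sliding a length-4 window over the 42 characters (39 positions):
  position 2–5: qsjj
  position 9–12: qsjj
  position 23–26: qsjj

3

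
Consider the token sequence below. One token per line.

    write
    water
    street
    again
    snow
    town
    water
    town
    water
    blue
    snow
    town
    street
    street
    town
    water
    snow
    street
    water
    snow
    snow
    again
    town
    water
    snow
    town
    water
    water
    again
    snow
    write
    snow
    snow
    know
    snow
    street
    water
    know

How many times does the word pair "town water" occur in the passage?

5

Scanning the 37 overlapping bigram windows for "town water":
  position 6–7: town water
  position 8–9: town water
  position 15–16: town water
  position 23–24: town water
  position 26–27: town water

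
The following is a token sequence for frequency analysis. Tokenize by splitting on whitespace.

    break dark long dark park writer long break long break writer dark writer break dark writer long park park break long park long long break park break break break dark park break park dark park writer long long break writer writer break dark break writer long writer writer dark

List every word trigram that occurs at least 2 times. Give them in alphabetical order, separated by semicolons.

Trigram counts meeting the condition (at least 2 times):
  dark park writer: 2
  long break writer: 2
  long long break: 2
  park writer long: 2
  writer break dark: 2

dark park writer; long break writer; long long break; park writer long; writer break dark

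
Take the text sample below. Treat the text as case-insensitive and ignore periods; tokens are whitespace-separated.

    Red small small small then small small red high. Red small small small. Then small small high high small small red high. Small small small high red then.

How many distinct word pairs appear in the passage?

11

28 tokens → 27 bigram windows in total.
Repeated bigrams (each contributes count−1 duplicates):
  small small: 9
  high red: 2
  high small: 2
  red high: 2
  red small: 2
  small high: 2
  small red: 2
  small then: 2
  … (1 more repeated)
16 duplicate windows → 27 − 16 = 11 distinct.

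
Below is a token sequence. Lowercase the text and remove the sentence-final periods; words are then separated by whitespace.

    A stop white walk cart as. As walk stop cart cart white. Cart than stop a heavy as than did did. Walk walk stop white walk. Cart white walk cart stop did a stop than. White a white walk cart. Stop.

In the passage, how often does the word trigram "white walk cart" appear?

Scanning the 39 overlapping trigram windows for "white walk cart":
  position 3–5: white walk cart
  position 25–27: white walk cart
  position 28–30: white walk cart
  position 38–40: white walk cart

4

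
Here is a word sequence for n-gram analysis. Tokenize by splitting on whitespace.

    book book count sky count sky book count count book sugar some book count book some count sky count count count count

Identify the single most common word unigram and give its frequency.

Unigram frequencies (highest first):
  count: 10
  book: 6
  sky: 3
  some: 2
  sugar: 1

"count", 10 times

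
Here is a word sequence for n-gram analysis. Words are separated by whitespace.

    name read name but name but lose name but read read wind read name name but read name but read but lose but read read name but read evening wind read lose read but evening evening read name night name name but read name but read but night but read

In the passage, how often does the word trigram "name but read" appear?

6

Scanning the 48 overlapping trigram windows for "name but read":
  position 8–10: name but read
  position 15–17: name but read
  position 18–20: name but read
  position 26–28: name but read
  position 41–43: name but read
  position 44–46: name but read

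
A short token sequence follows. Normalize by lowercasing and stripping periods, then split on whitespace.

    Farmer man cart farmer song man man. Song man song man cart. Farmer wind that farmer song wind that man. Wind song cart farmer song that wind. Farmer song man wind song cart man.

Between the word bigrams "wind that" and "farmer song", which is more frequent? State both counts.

"farmer song" (4 vs 2)

"wind that": 2 occurrences
"farmer song": 4 occurrences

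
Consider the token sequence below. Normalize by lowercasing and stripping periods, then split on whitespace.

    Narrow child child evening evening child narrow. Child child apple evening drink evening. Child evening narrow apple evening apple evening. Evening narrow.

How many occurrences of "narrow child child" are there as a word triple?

2

Scanning the 20 overlapping trigram windows for "narrow child child":
  position 1–3: narrow child child
  position 7–9: narrow child child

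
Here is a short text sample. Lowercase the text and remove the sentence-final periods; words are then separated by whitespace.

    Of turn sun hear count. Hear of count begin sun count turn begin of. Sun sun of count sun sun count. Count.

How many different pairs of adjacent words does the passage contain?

18

22 tokens → 21 bigram windows in total.
Repeated bigrams (each contributes count−1 duplicates):
  of count: 2
  sun count: 2
  sun sun: 2
3 duplicate windows → 21 − 3 = 18 distinct.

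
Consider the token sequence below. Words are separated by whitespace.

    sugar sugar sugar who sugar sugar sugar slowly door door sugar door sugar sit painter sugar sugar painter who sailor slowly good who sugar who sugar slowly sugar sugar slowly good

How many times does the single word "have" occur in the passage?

Scanning the 31 tokens for "have":
  (none found)

0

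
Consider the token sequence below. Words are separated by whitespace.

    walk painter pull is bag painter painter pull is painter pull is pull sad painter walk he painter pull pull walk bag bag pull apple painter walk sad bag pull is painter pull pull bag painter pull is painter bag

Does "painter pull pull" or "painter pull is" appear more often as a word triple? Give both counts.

"painter pull is" (4 vs 2)

"painter pull pull": 2 occurrences
"painter pull is": 4 occurrences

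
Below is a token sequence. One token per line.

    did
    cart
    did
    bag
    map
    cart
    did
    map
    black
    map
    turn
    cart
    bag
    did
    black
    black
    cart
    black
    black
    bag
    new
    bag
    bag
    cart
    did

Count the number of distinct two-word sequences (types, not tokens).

25 tokens → 24 bigram windows in total.
Repeated bigrams (each contributes count−1 duplicates):
  cart did: 3
  black black: 2
3 duplicate windows → 24 − 3 = 21 distinct.

21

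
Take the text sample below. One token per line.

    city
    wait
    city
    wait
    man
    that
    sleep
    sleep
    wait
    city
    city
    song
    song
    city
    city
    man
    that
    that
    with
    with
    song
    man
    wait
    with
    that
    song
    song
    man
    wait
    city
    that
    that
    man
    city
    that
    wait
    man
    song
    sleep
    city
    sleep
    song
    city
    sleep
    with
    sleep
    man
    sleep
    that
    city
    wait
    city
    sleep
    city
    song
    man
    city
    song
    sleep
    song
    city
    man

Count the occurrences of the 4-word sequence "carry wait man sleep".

Scanning the 59 overlapping 4-gram windows for "carry wait man sleep":
  (none found)

0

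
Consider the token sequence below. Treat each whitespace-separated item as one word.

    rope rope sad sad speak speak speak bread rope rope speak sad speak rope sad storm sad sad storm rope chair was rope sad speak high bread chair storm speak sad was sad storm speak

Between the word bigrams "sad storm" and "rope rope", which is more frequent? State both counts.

"sad storm": 3 occurrences
"rope rope": 2 occurrences

"sad storm" (3 vs 2)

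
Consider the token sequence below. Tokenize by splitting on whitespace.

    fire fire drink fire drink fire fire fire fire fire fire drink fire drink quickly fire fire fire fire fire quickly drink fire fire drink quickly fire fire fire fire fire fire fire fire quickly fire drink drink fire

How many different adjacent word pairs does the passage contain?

39 tokens → 38 bigram windows in total.
Repeated bigrams (each contributes count−1 duplicates):
  fire fire: 18
  fire drink: 6
  drink fire: 5
  quickly fire: 3
  drink quickly: 2
  fire quickly: 2
30 duplicate windows → 38 − 30 = 8 distinct.

8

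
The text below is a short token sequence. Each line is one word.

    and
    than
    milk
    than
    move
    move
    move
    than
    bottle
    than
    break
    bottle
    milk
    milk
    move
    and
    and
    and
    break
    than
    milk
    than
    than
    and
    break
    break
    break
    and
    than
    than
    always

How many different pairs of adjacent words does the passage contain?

22

31 tokens → 30 bigram windows in total.
Repeated bigrams (each contributes count−1 duplicates):
  and and: 2
  and break: 2
  and than: 2
  break break: 2
  milk than: 2
  move move: 2
  than milk: 2
  than than: 2
8 duplicate windows → 30 − 8 = 22 distinct.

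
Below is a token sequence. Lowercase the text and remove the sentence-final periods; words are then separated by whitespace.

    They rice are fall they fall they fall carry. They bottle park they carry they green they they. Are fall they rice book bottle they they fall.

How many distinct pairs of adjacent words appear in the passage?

18

27 tokens → 26 bigram windows in total.
Repeated bigrams (each contributes count−1 duplicates):
  fall they: 3
  they fall: 3
  are fall: 2
  carry they: 2
  they rice: 2
  they they: 2
8 duplicate windows → 26 − 8 = 18 distinct.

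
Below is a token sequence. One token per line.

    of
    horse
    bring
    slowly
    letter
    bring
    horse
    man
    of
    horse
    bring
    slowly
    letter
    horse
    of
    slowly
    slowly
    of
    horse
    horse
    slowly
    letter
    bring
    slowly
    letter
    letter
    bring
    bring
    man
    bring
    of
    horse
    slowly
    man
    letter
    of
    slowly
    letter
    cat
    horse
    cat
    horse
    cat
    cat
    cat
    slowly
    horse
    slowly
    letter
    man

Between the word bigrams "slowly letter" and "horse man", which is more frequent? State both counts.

"slowly letter": 6 occurrences
"horse man": 1 occurrence

"slowly letter" (6 vs 1)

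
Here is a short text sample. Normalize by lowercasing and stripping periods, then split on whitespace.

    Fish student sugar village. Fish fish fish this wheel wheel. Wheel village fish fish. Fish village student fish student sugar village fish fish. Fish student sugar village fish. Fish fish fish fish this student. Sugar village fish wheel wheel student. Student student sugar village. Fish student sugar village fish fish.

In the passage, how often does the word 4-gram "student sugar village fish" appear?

Scanning the 47 overlapping 4-gram windows for "student sugar village fish":
  position 2–5: student sugar village fish
  position 19–22: student sugar village fish
  position 25–28: student sugar village fish
  position 34–37: student sugar village fish
  position 42–45: student sugar village fish
  position 46–49: student sugar village fish

6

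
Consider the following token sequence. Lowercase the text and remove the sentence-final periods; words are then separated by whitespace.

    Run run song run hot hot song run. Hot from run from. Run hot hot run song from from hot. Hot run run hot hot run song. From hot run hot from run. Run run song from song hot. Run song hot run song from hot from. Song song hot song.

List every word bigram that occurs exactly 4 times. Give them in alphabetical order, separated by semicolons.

hot hot; run run; song from

Bigram counts meeting the condition (exactly 4 times):
  hot hot: 4
  run run: 4
  song from: 4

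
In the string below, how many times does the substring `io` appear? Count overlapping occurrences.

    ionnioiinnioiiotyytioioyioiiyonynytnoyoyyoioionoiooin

Sliding a length-2 window over the 53 characters (52 positions):
  position 1–2: io
  position 5–6: io
  position 11–12: io
  position 14–15: io
  position 20–21: io
  position 22–23: io
  position 25–26: io
  position 43–44: io
  position 45–46: io
  position 49–50: io

10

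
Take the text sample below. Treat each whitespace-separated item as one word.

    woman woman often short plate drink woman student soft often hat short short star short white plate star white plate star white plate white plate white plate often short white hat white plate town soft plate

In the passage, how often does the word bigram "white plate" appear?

Scanning the 35 overlapping bigram windows for "white plate":
  position 16–17: white plate
  position 19–20: white plate
  position 22–23: white plate
  position 24–25: white plate
  position 26–27: white plate
  position 32–33: white plate

6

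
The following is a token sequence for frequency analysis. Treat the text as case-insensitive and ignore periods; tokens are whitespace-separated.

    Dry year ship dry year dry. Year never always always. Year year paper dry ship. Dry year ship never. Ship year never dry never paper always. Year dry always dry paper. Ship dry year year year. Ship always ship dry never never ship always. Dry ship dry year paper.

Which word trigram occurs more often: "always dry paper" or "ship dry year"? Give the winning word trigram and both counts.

"always dry paper": 1 occurrence
"ship dry year": 4 occurrences

"ship dry year" (4 vs 1)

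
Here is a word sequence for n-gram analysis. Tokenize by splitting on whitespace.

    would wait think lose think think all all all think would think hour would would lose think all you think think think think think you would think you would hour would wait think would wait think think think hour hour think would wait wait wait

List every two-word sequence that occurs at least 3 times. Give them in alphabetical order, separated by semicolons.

think think; think would; wait think; would wait

Bigram counts meeting the condition (at least 3 times):
  think think: 7
  think would: 3
  wait think: 3
  would wait: 4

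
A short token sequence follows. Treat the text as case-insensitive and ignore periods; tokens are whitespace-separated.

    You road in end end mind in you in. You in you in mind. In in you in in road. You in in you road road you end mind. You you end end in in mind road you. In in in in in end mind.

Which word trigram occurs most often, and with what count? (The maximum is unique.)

Trigram frequencies (highest first):
  in you in: 4
  you in in: 3
  in in in: 3
  you in you: 2
  in in you: 2
  road you in: 2
  … (27 more, each ≤ 1)

"in you in", 4 times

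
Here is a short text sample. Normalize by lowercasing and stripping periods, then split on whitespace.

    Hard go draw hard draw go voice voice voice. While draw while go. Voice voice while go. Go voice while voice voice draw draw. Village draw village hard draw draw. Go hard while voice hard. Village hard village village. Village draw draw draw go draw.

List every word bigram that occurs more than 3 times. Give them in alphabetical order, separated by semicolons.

Bigram counts meeting the condition (more than 3 times):
  draw draw: 4
  voice voice: 4

draw draw; voice voice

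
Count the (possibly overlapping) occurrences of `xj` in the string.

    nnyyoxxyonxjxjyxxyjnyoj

Sliding a length-2 window over the 23 characters (22 positions):
  position 11–12: xj
  position 13–14: xj

2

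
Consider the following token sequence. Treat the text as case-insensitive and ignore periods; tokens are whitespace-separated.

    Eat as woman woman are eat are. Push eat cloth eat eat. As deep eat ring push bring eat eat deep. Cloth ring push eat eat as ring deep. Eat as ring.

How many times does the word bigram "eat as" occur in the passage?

Scanning the 31 overlapping bigram windows for "eat as":
  position 1–2: eat as
  position 12–13: eat as
  position 26–27: eat as
  position 30–31: eat as

4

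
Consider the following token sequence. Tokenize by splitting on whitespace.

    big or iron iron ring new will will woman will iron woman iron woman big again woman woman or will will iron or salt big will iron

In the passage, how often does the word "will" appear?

6

Scanning the 27 tokens for "will":
  position 7: will
  position 8: will
  position 10: will
  position 20: will
  position 21: will
  position 26: will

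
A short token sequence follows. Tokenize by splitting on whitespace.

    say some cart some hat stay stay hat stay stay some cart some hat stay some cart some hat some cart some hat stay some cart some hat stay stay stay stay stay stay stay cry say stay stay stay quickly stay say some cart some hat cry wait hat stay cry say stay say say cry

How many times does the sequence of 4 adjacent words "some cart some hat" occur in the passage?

Scanning the 54 overlapping 4-gram windows for "some cart some hat":
  position 2–5: some cart some hat
  position 11–14: some cart some hat
  position 16–19: some cart some hat
  position 20–23: some cart some hat
  position 25–28: some cart some hat
  position 44–47: some cart some hat

6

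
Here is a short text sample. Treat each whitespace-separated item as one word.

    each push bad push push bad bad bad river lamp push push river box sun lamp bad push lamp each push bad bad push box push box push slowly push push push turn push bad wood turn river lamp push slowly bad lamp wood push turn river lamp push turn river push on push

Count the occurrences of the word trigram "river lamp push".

3

Scanning the 52 overlapping trigram windows for "river lamp push":
  position 9–11: river lamp push
  position 38–40: river lamp push
  position 47–49: river lamp push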